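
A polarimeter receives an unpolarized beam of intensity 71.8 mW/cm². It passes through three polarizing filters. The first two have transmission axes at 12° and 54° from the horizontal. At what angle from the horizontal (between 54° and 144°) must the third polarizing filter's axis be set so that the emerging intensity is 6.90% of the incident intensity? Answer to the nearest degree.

Unpolarized light through the first polarizer → I₁ = ½ I₀, now polarized at 12°.
I₂ = I₁ cos²(54° − 12°) = 0.5 I₀ · cos²(42°) = 0.2761 I₀.
Need I₃/I₀ = 0.069, so cos²(θ − 54°) = 0.069 / 0.2761 = 0.2499.
θ − 54° = arccos(√0.2499) = 60.0°, giving θ ≈ 54 + 60.0 = 114.0°.

θ ≈ 114°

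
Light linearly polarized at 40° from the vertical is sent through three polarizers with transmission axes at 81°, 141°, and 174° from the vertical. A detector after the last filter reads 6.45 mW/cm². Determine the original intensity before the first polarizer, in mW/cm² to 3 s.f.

I₁ = I₀ cos²(81° − 40°) = I₀ cos²(41°) = 0.5696 I₀.
I₂ = I₁ cos²(141° − 81°) = 0.5696 I₀ · cos²(60°) = 0.1424 I₀.
I₃ = I₂ cos²(174° − 141°) = 0.1424 I₀ · cos²(33°) = 0.1002 I₀.
So 6.45 mW/cm² = 0.1002 I₀, giving I₀ = 6.45/0.1002 = 64.4 mW/cm².

I₀ ≈ 64.4 mW/cm²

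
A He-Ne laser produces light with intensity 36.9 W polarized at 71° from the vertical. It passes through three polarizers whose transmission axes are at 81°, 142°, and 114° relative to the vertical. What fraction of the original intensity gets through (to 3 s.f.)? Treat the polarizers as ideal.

I/I₀ ≈ 0.178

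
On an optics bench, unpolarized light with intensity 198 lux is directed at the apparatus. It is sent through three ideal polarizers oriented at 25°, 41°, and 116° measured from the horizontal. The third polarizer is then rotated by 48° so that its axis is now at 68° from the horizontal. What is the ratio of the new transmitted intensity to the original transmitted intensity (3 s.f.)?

Before rotation:
Unpolarized light through the first polarizer → I₁ = ½ I₀, now polarized at 25°.
I₂ = I₁ cos²(41° − 25°) = 0.5 I₀ · cos²(16°) = 0.462 I₀.
I₃ = I₂ cos²(116° − 41°) = 0.462 I₀ · cos²(75°) = 0.03095 I₀.
After rotation:
Unpolarized light through the first polarizer → I₁ = ½ I₀, now polarized at 25°.
I₂ = I₁ cos²(41° − 25°) = 0.5 I₀ · cos²(16°) = 0.462 I₀.
I₃ = I₂ cos²(68° − 41°) = 0.462 I₀ · cos²(27°) = 0.3668 I₀.
Ratio = 0.3668 / 0.03095 = 11.85.

I_new/I_old ≈ 11.9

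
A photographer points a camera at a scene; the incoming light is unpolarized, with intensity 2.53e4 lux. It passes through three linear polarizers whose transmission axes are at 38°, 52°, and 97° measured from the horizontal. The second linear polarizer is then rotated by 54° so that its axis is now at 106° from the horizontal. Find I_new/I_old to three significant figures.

I_new/I_old ≈ 0.291

Before rotation:
Unpolarized light through the first polarizer → I₁ = ½ I₀, now polarized at 38°.
I₂ = I₁ cos²(52° − 38°) = 0.5 I₀ · cos²(14°) = 0.4707 I₀.
I₃ = I₂ cos²(97° − 52°) = 0.4707 I₀ · cos²(45°) = 0.2354 I₀.
After rotation:
Unpolarized light through the first polarizer → I₁ = ½ I₀, now polarized at 38°.
I₂ = I₁ cos²(106° − 38°) = 0.5 I₀ · cos²(68°) = 0.07017 I₀.
I₃ = I₂ cos²(97° − 106°) = 0.07017 I₀ · cos²(9°) = 0.06845 I₀.
Ratio = 0.06845 / 0.2354 = 0.2908.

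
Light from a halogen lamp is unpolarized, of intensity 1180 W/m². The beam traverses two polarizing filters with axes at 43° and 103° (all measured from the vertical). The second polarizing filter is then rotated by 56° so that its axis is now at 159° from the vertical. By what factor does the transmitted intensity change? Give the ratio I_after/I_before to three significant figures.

Before rotation:
Unpolarized light through the first polarizer → I₁ = ½ I₀, now polarized at 43°.
I₂ = I₁ cos²(103° − 43°) = 0.5 I₀ · cos²(60°) = 0.125 I₀.
After rotation:
Unpolarized light through the first polarizer → I₁ = ½ I₀, now polarized at 43°.
Angle between axes 1 and 2: 64°. I₂ = 0.5 I₀ · cos²(64°) = 0.09608 I₀.
Ratio = 0.09608 / 0.125 = 0.7687.

I_new/I_old ≈ 0.769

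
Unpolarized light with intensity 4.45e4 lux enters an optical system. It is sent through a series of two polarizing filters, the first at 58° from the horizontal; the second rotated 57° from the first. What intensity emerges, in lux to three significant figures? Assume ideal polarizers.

Unpolarized light through the first polarizer → I₁ = 4.45e4 lux/2 = 2.225e+04 lux, polarized at 58°.
I₂ = I₁ · cos²(57°) = 2.225e+04 · 0.2966 = 6600 lux.

I ≈ 6600 lux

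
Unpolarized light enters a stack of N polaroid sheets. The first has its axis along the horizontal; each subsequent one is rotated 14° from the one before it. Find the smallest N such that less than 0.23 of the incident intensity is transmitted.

First polarizer halves the unpolarized light: factor 1/2.
Each further stage multiplies by cos²(14°) = 0.9415.
After N polarizers: T = 0.5·0.9415^(N−1). Require T < 0.23 ⇒ N−1 > ln(0.23/0.5)/ln(0.9415) = 12.88, so N−1 ≥ 13 and N = 14.
Check: N=14 gives T = 0.2283 < 0.23; N=13 gives T = 0.2425.

N = 14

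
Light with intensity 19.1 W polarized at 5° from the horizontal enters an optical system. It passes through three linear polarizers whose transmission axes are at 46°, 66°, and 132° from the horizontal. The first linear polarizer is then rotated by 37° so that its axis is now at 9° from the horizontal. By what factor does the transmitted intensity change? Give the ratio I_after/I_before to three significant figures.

I_new/I_old ≈ 0.587

Before rotation:
I₁ = I₀ cos²(46° − 5°) = I₀ cos²(41°) = 0.5696 I₀.
I₂ = I₁ cos²(66° − 46°) = 0.5696 I₀ · cos²(20°) = 0.503 I₀.
I₃ = I₂ cos²(132° − 66°) = 0.503 I₀ · cos²(66°) = 0.08321 I₀.
After rotation:
I₁ = I₀ cos²(9° − 5°) = I₀ cos²(4°) = 0.9951 I₀.
I₂ = I₁ cos²(66° − 9°) = 0.9951 I₀ · cos²(57°) = 0.2952 I₀.
I₃ = I₂ cos²(132° − 66°) = 0.2952 I₀ · cos²(66°) = 0.04883 I₀.
Ratio = 0.04883 / 0.08321 = 0.5869.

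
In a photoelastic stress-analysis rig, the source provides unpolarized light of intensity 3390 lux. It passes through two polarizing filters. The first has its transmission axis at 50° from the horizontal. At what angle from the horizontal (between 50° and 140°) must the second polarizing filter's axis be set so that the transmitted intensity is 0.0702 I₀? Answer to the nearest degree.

θ ≈ 118°

Unpolarized light through the first polarizer → I₁ = ½ I₀, now polarized at 50°.
Need I₂/I₀ = 0.0702, so cos²(θ − 50°) = 0.0702 / 0.5 = 0.1404.
θ − 50° = arccos(√0.1404) = 68.0°, giving θ ≈ 50 + 68.0 = 118.0°.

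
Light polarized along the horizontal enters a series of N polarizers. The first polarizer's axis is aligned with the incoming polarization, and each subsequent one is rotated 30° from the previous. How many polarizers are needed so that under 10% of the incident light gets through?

First polarizer is aligned with the polarization: full transmission.
Each further stage multiplies by cos²(30°) = 0.75.
After N polarizers: T = 0.75^(N−1). Require T < 0.10 ⇒ N−1 > ln(0.10)/ln(0.75) = 8.00, so N−1 ≥ 9 and N = 10.
Check: N=10 gives T = 0.07508 < 0.10; N=9 gives T = 0.1001.

N = 10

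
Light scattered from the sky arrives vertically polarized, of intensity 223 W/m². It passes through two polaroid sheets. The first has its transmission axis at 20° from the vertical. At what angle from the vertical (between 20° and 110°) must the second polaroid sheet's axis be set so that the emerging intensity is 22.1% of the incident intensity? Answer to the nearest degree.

By Malus's law, I₁ = I₀ cos²(20° − 0°) = I₀ cos²(20°) = 0.883 I₀.
Need I₂/I₀ = 0.221, so cos²(θ − 20°) = 0.221 / 0.883 = 0.2503.
θ − 20° = arccos(√0.2503) = 60.0°, giving θ ≈ 20 + 60.0 = 80.0°.

θ ≈ 80°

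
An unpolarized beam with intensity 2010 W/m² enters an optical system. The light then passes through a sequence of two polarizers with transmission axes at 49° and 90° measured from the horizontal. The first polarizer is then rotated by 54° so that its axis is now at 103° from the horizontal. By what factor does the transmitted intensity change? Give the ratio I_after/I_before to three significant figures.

Before rotation:
Unpolarized light through the first polarizer → I₁ = ½ I₀, now polarized at 49°.
I₂ = I₁ cos²(90° − 49°) = 0.5 I₀ · cos²(41°) = 0.2848 I₀.
After rotation:
Unpolarized light through the first polarizer → I₁ = ½ I₀, now polarized at 103°.
I₂ = I₁ cos²(90° − 103°) = 0.5 I₀ · cos²(13°) = 0.4747 I₀.
Ratio = 0.4747 / 0.2848 = 1.667.

I_new/I_old ≈ 1.67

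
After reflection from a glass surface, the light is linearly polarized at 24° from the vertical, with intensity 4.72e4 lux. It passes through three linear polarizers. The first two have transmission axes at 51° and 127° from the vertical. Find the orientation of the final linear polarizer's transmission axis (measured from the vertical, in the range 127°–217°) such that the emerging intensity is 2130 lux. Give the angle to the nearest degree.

By Malus's law, I₁ = I₀ cos²(51° − 24°) = I₀ cos²(27°) = 0.7939 I₀.
I₂ = I₁ cos²(127° − 51°) = 0.7939 I₀ · cos²(76°) = 0.04646 I₀.
Target fraction: 2130 / 4.72e4 lux = 0.04513 of I₀.
Need I₃/I₀ = 0.04513, so cos²(θ − 127°) = 0.04513 / 0.04646 = 0.9712.
θ − 127° = arccos(√0.9712) = 9.8°, giving θ ≈ 127 + 9.8 = 136.8°.

θ ≈ 137°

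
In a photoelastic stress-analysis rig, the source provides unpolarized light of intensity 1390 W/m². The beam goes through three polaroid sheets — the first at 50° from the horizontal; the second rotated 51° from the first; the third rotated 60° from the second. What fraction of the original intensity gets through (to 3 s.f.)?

I/I₀ ≈ 0.0495

Unpolarized light through the first polarizer → I₁ = 1390 W/m²/2 = 695 W/m², polarized at 50°.
I₂ = I₁ · cos²(51°) = 695 · 0.396 = 275.3 W/m².
I₃ = I₂ · cos²(60°) = 275.3 · 0.25 = 68.81 W/m².
Transmitted fraction = 0.04951.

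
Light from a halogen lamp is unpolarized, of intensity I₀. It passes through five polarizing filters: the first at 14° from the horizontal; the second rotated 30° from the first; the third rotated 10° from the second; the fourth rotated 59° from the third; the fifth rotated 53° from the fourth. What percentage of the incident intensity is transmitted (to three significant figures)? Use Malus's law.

Unpolarized light through the first polarizer → I₁ = ½ I₀, now polarized at 14°.
I₂ = I₁ cos²(30°) = 0.5 · 0.75 I₀ = 0.375 I₀.
I₃ = I₂ cos²(10°) = 0.375 · 0.9698 I₀ = 0.3637 I₀.
I₄ = I₃ cos²(59°) = 0.3637 · 0.2653 I₀ = 0.09647 I₀.
I₅ = I₄ cos²(53°) = 0.09647 · 0.3622 I₀ = 0.03494 I₀.
That is 3.494% of the incident intensity.

≈ 3.49%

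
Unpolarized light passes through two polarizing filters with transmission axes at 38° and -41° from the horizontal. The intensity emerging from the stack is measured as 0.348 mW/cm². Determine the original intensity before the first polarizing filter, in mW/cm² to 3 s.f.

Unpolarized light through the first polarizer → I₁ = ½ I₀, now polarized at 38°.
I₂ = I₁ cos²(-41° − 38°) = 0.5 I₀ · cos²(79°) = 0.0182 I₀.
So 0.348 mW/cm² = 0.0182 I₀, giving I₀ = 0.348/0.0182 = 19.12 mW/cm².

I₀ ≈ 19.1 mW/cm²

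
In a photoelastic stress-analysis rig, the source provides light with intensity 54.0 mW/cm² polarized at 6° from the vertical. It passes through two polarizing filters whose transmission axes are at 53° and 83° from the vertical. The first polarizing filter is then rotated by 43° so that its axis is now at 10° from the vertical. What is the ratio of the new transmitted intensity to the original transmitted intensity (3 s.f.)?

Before rotation:
I₁ = I₀ cos²(53° − 6°) = I₀ cos²(47°) = 0.4651 I₀.
I₂ = I₁ cos²(83° − 53°) = 0.4651 I₀ · cos²(30°) = 0.3488 I₀.
After rotation:
I₁ = I₀ cos²(10° − 6°) = I₀ cos²(4°) = 0.9951 I₀.
I₂ = I₁ cos²(83° − 10°) = 0.9951 I₀ · cos²(73°) = 0.08507 I₀.
Ratio = 0.08507 / 0.3488 = 0.2439.

I_new/I_old ≈ 0.244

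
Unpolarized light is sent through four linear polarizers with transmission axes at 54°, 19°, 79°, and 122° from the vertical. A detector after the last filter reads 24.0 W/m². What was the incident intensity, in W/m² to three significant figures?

Unpolarized light through the first polarizer → I₁ = ½ I₀, now polarized at 54°.
I₂ = I₁ cos²(19° − 54°) = 0.5 I₀ · cos²(35°) = 0.3355 I₀.
I₃ = I₂ cos²(79° − 19°) = 0.3355 I₀ · cos²(60°) = 0.08388 I₀.
I₄ = I₃ cos²(122° − 79°) = 0.08388 I₀ · cos²(43°) = 0.04486 I₀.
So 24.0 W/m² = 0.04486 I₀, giving I₀ = 24.0/0.04486 = 535 W/m².

I₀ ≈ 535 W/m²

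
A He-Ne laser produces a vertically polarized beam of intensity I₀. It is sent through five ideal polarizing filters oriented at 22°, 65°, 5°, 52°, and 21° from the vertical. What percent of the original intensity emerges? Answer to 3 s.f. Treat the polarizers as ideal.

I₁ = I₀ cos²(22° − 0°) = I₀ cos²(22°) = 0.8597 I₀.
I₂ = I₁ cos²(65° − 22°) = 0.8597 I₀ · cos²(43°) = 0.4598 I₀.
I₃ = I₂ cos²(5° − 65°) = 0.4598 I₀ · cos²(60°) = 0.115 I₀.
I₄ = I₃ cos²(52° − 5°) = 0.115 I₀ · cos²(47°) = 0.05347 I₀.
I₅ = I₄ cos²(21° − 52°) = 0.05347 I₀ · cos²(31°) = 0.03928 I₀.
That is 3.928% of the incident intensity.

≈ 3.93%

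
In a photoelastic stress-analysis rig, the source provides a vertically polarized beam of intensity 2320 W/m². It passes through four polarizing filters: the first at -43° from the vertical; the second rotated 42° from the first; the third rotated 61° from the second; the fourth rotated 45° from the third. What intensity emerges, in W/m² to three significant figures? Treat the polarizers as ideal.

I ≈ 80.5 W/m²

I₁ = 2320 W/m² · cos²(43°) = 1241 W/m².
I₂ = I₁ · cos²(42°) = 1241 · 0.5523 = 685.3 W/m².
I₃ = I₂ · cos²(61°) = 685.3 · 0.235 = 161.1 W/m².
I₄ = I₃ · cos²(45°) = 161.1 · 0.5 = 80.54 W/m².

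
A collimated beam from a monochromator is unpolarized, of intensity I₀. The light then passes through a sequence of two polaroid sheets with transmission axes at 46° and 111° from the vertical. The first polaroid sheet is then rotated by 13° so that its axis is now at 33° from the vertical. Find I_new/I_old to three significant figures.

Before rotation:
Unpolarized light through the first polarizer → I₁ = ½ I₀, now polarized at 46°.
I₂ = I₁ cos²(111° − 46°) = 0.5 I₀ · cos²(65°) = 0.0893 I₀.
After rotation:
Unpolarized light through the first polarizer → I₁ = ½ I₀, now polarized at 33°.
I₂ = I₁ cos²(111° − 33°) = 0.5 I₀ · cos²(78°) = 0.02161 I₀.
Ratio = 0.02161 / 0.0893 = 0.242.

I_new/I_old ≈ 0.242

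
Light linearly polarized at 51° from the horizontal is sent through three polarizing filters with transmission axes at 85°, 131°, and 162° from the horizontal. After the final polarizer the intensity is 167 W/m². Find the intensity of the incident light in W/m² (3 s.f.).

I₀ ≈ 685 W/m²

I₁ = I₀ cos²(85° − 51°) = I₀ cos²(34°) = 0.6873 I₀.
I₂ = I₁ cos²(131° − 85°) = 0.6873 I₀ · cos²(46°) = 0.3317 I₀.
I₃ = I₂ cos²(162° − 131°) = 0.3317 I₀ · cos²(31°) = 0.2437 I₀.
So 167 W/m² = 0.2437 I₀, giving I₀ = 167/0.2437 = 685.3 W/m².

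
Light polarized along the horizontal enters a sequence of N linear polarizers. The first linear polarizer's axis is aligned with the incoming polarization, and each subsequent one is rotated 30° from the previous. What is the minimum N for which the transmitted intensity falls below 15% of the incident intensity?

First polarizer is aligned with the polarization: full transmission.
Each further stage multiplies by cos²(30°) = 0.75.
After N polarizers: T = 0.75^(N−1). Require T < 0.15 ⇒ N−1 > ln(0.15)/ln(0.75) = 6.59, so N−1 ≥ 7 and N = 8.
Check: N=8 gives T = 0.1335 < 0.15; N=7 gives T = 0.178.

N = 8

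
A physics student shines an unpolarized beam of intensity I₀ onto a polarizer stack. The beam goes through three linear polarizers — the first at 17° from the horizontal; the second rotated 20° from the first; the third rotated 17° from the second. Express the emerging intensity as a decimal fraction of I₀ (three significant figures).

≈ 0.404 I₀

Unpolarized light through the first polarizer → I₁ = ½ I₀, now polarized at 17°.
I₂ = I₁ cos²(20°) = 0.5 · 0.883 I₀ = 0.4415 I₀.
I₃ = I₂ cos²(17°) = 0.4415 · 0.9145 I₀ = 0.4038 I₀.
Transmitted fraction = 0.4038.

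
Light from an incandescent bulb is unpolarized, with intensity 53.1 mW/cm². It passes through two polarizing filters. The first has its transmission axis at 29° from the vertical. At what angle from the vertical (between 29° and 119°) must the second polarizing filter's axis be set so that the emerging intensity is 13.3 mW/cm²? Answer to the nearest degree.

Unpolarized light through the first polarizer → I₁ = ½ I₀, now polarized at 29°.
Target fraction: 13.3 / 53.1 mW/cm² = 0.2505 of I₀.
Need I₂/I₀ = 0.2505, so cos²(θ − 29°) = 0.2505 / 0.5 = 0.5009.
θ − 29° = arccos(√0.5009) = 44.9°, giving θ ≈ 29 + 44.9 = 73.9°.

θ ≈ 74°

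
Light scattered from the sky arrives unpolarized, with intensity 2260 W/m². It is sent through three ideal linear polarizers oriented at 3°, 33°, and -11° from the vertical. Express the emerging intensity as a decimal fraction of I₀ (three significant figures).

I/I₀ ≈ 0.194

Unpolarized light through the first polarizer → I₁ = 2260 W/m²/2 = 1130 W/m², polarized at 3°.
I₂ = I₁ · cos²(30°) = 1130 · 0.75 = 847.5 W/m².
I₃ = I₂ · cos²(44°) = 847.5 · 0.5174 = 438.5 W/m².
Transmitted fraction = 0.194.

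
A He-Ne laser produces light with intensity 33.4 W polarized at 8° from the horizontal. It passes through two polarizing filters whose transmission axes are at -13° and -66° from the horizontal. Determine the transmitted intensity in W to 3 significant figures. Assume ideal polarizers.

I ≈ 10.5 W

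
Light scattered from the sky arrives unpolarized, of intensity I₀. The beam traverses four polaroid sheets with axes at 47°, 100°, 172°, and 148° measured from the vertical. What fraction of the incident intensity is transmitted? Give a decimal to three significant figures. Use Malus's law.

Unpolarized light through the first polarizer → I₁ = ½ I₀, now polarized at 47°.
I₂ = I₁ cos²(100° − 47°) = 0.5 I₀ · cos²(53°) = 0.1811 I₀.
I₃ = I₂ cos²(172° − 100°) = 0.1811 I₀ · cos²(72°) = 0.01729 I₀.
I₄ = I₃ cos²(148° − 172°) = 0.01729 I₀ · cos²(24°) = 0.01443 I₀.
Transmitted fraction = 0.01443.

≈ 0.0144 I₀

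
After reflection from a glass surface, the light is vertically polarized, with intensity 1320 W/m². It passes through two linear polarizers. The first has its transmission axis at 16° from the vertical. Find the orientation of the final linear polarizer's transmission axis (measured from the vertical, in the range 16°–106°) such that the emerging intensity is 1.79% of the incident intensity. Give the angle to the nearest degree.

θ ≈ 98°

I₁ = I₀ cos²(16° − 0°) = I₀ cos²(16°) = 0.924 I₀.
Need I₂/I₀ = 0.0179, so cos²(θ − 16°) = 0.0179 / 0.924 = 0.01937.
θ − 16° = arccos(√0.01937) = 82.0°, giving θ ≈ 16 + 82.0 = 98.0°.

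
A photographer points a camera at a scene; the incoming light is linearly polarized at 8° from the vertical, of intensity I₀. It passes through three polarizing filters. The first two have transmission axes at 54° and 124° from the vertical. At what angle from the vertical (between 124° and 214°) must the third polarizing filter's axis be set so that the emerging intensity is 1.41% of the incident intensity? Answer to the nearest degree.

θ ≈ 184°

By Malus's law, I₁ = I₀ cos²(54° − 8°) = I₀ cos²(46°) = 0.4826 I₀.
I₂ = I₁ cos²(124° − 54°) = 0.4826 I₀ · cos²(70°) = 0.05645 I₀.
Need I₃/I₀ = 0.0141, so cos²(θ − 124°) = 0.0141 / 0.05645 = 0.2498.
θ − 124° = arccos(√0.2498) = 60.0°, giving θ ≈ 124 + 60.0 = 184.0°.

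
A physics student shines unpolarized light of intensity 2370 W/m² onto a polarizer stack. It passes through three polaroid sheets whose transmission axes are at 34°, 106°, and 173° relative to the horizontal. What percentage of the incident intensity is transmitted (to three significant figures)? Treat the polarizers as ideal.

≈ 0.729%

Unpolarized light through the first polarizer → I₁ = 2370 W/m²/2 = 1185 W/m², polarized at 34°.
I₂ = I₁ · cos²(72°) = 1185 · 0.09549 = 113.2 W/m².
I₃ = I₂ · cos²(67°) = 113.2 · 0.1527 = 17.28 W/m².
That is 0.7289% of the incident intensity.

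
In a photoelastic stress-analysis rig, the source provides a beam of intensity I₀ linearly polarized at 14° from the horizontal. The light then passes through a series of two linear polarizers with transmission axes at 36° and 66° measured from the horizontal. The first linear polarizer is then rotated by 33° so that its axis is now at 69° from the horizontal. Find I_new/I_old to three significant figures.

I_new/I_old ≈ 0.509

Before rotation:
I₁ = I₀ cos²(36° − 14°) = I₀ cos²(22°) = 0.8597 I₀.
I₂ = I₁ cos²(66° − 36°) = 0.8597 I₀ · cos²(30°) = 0.6448 I₀.
After rotation:
I₁ = I₀ cos²(69° − 14°) = I₀ cos²(55°) = 0.329 I₀.
I₂ = I₁ cos²(66° − 69°) = 0.329 I₀ · cos²(3°) = 0.3281 I₀.
Ratio = 0.3281 / 0.6448 = 0.5089.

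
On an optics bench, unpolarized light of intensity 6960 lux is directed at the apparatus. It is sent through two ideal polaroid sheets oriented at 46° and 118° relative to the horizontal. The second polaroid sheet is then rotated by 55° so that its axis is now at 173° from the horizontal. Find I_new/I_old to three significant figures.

Before rotation:
Unpolarized light through the first polarizer → I₁ = ½ I₀, now polarized at 46°.
I₂ = I₁ cos²(118° − 46°) = 0.5 I₀ · cos²(72°) = 0.04775 I₀.
After rotation:
Unpolarized light through the first polarizer → I₁ = ½ I₀, now polarized at 46°.
Angle between axes 1 and 2: 53°. I₂ = 0.5 I₀ · cos²(53°) = 0.1811 I₀.
Ratio = 0.1811 / 0.04775 = 3.793.

I_new/I_old ≈ 3.79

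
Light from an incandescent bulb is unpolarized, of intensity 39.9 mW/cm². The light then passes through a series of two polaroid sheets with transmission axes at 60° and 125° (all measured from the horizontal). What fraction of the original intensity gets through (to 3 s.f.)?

I/I₀ ≈ 0.0893

Unpolarized light through the first polarizer → I₁ = 39.9 mW/cm²/2 = 19.95 mW/cm², polarized at 60°.
I₂ = I₁ · cos²(65°) = 19.95 · 0.1786 = 3.563 mW/cm².
Transmitted fraction = 0.0893.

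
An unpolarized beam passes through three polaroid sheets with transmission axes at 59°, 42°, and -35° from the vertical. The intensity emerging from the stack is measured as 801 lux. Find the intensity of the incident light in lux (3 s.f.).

I₀ ≈ 3.46e4 lux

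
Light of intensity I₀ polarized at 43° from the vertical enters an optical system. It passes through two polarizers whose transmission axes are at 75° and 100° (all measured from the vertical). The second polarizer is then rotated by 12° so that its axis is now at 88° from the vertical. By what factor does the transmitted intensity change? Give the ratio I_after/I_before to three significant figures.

Before rotation:
I₁ = I₀ cos²(75° − 43°) = I₀ cos²(32°) = 0.7192 I₀.
I₂ = I₁ cos²(100° − 75°) = 0.7192 I₀ · cos²(25°) = 0.5907 I₀.
After rotation:
I₁ = I₀ cos²(75° − 43°) = I₀ cos²(32°) = 0.7192 I₀.
I₂ = I₁ cos²(88° − 75°) = 0.7192 I₀ · cos²(13°) = 0.6828 I₀.
Ratio = 0.6828 / 0.5907 = 1.156.

I_new/I_old ≈ 1.16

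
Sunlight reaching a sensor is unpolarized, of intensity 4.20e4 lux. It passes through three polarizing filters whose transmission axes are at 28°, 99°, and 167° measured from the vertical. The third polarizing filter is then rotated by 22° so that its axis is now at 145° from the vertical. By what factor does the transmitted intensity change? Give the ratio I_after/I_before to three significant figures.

Before rotation:
Unpolarized light through the first polarizer → I₁ = ½ I₀, now polarized at 28°.
I₂ = I₁ cos²(99° − 28°) = 0.5 I₀ · cos²(71°) = 0.053 I₀.
I₃ = I₂ cos²(167° − 99°) = 0.053 I₀ · cos²(68°) = 0.007437 I₀.
After rotation:
Unpolarized light through the first polarizer → I₁ = ½ I₀, now polarized at 28°.
I₂ = I₁ cos²(99° − 28°) = 0.5 I₀ · cos²(71°) = 0.053 I₀.
I₃ = I₂ cos²(145° − 99°) = 0.053 I₀ · cos²(46°) = 0.02557 I₀.
Ratio = 0.02557 / 0.007437 = 3.439.

I_new/I_old ≈ 3.44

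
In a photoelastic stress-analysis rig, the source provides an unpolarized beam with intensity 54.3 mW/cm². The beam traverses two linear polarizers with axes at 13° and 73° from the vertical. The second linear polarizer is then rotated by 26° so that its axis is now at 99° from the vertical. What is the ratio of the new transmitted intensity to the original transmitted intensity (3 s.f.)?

Before rotation:
Unpolarized light through the first polarizer → I₁ = ½ I₀, now polarized at 13°.
I₂ = I₁ cos²(73° − 13°) = 0.5 I₀ · cos²(60°) = 0.125 I₀.
After rotation:
Unpolarized light through the first polarizer → I₁ = ½ I₀, now polarized at 13°.
I₂ = I₁ cos²(99° − 13°) = 0.5 I₀ · cos²(86°) = 0.002433 I₀.
Ratio = 0.002433 / 0.125 = 0.01946.

I_new/I_old ≈ 0.0195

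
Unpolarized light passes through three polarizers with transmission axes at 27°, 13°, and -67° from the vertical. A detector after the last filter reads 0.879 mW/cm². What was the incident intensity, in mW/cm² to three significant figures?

Unpolarized light through the first polarizer → I₁ = ½ I₀, now polarized at 27°.
I₂ = I₁ cos²(13° − 27°) = 0.5 I₀ · cos²(14°) = 0.4707 I₀.
I₃ = I₂ cos²(-67° − 13°) = 0.4707 I₀ · cos²(80°) = 0.01419 I₀.
So 0.879 mW/cm² = 0.01419 I₀, giving I₀ = 0.879/0.01419 = 61.93 mW/cm².

I₀ ≈ 61.9 mW/cm²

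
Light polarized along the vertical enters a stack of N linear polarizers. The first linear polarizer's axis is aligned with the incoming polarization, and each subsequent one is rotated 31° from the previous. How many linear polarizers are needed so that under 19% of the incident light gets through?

First polarizer is aligned with the polarization: full transmission.
Each further stage multiplies by cos²(31°) = 0.7347.
After N polarizers: T = 0.7347^(N−1). Require T < 0.19 ⇒ N−1 > ln(0.19)/ln(0.7347) = 5.39, so N−1 ≥ 6 and N = 7.
Check: N=7 gives T = 0.1573 < 0.19; N=6 gives T = 0.2141.

N = 7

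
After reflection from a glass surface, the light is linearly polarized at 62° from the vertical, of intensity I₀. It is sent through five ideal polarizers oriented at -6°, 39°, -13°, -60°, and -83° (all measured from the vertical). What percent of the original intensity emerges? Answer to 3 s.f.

≈ 1.05%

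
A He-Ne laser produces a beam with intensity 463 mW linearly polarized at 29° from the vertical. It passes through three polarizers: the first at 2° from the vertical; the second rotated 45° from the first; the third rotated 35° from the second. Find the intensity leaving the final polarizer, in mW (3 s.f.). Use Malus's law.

By Malus's law, I₁ = 463 mW · cos²(27°) = 367.6 mW.
I₂ = I₁ · cos²(45°) = 367.6 · 0.5 = 183.8 mW.
I₃ = I₂ · cos²(35°) = 183.8 · 0.671 = 123.3 mW.

I ≈ 123 mW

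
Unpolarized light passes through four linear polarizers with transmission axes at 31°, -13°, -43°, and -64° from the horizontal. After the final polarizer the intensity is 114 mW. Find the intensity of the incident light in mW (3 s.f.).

I₀ ≈ 674 mW

Unpolarized light through the first polarizer → I₁ = ½ I₀, now polarized at 31°.
I₂ = I₁ cos²(-13° − 31°) = 0.5 I₀ · cos²(44°) = 0.2587 I₀.
I₃ = I₂ cos²(-43° + 13°) = 0.2587 I₀ · cos²(30°) = 0.194 I₀.
I₄ = I₃ cos²(-64° + 43°) = 0.194 I₀ · cos²(21°) = 0.1691 I₀.
So 114 mW = 0.1691 I₀, giving I₀ = 114/0.1691 = 674.1 mW.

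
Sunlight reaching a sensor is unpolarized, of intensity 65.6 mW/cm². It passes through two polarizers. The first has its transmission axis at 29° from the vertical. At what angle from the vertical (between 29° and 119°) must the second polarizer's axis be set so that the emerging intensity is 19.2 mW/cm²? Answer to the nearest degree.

θ ≈ 69°

Unpolarized light through the first polarizer → I₁ = ½ I₀, now polarized at 29°.
Target fraction: 19.2 / 65.6 mW/cm² = 0.2927 of I₀.
Need I₂/I₀ = 0.2927, so cos²(θ − 29°) = 0.2927 / 0.5 = 0.5854.
θ − 29° = arccos(√0.5854) = 40.1°, giving θ ≈ 29 + 40.1 = 69.1°.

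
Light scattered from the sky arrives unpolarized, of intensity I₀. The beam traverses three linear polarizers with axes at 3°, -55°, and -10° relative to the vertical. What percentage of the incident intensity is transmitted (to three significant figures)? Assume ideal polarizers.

≈ 7.02%

Unpolarized light through the first polarizer → I₁ = ½ I₀, now polarized at 3°.
I₂ = I₁ cos²(-55° − 3°) = 0.5 I₀ · cos²(58°) = 0.1404 I₀.
I₃ = I₂ cos²(-10° + 55°) = 0.1404 I₀ · cos²(45°) = 0.0702 I₀.
That is 7.02% of the incident intensity.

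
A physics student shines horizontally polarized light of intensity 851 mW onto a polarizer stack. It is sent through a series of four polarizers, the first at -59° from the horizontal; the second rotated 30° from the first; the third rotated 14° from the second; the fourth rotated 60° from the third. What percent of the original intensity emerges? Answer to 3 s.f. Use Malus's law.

By Malus's law, I₁ = 851 mW · cos²(59°) = 225.7 mW.
I₂ = I₁ · cos²(30°) = 225.7 · 0.75 = 169.3 mW.
I₃ = I₂ · cos²(14°) = 169.3 · 0.9415 = 159.4 mW.
I₄ = I₃ · cos²(60°) = 159.4 · 0.25 = 39.85 mW.
That is 4.683% of the incident intensity.

≈ 4.68%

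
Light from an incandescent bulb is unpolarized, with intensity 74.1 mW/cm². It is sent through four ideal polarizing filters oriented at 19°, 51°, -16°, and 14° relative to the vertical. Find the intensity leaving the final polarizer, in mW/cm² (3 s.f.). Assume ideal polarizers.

Unpolarized light through the first polarizer → I₁ = 74.1 mW/cm²/2 = 37.05 mW/cm², polarized at 19°.
I₂ = I₁ · cos²(32°) = 37.05 · 0.7192 = 26.65 mW/cm².
I₃ = I₂ · cos²(67°) = 26.65 · 0.1527 = 4.068 mW/cm².
I₄ = I₃ · cos²(30°) = 4.068 · 0.75 = 3.051 mW/cm².

I ≈ 3.05 mW/cm²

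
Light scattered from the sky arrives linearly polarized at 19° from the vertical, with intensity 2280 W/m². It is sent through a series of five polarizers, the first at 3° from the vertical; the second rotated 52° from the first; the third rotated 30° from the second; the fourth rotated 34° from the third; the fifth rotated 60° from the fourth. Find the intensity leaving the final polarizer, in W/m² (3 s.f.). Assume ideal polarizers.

I ≈ 103 W/m²

By Malus's law, I₁ = 2280 W/m² · cos²(16°) = 2107 W/m².
I₂ = I₁ · cos²(52°) = 2107 · 0.379 = 798.5 W/m².
I₃ = I₂ · cos²(30°) = 798.5 · 0.75 = 598.9 W/m².
I₄ = I₃ · cos²(34°) = 598.9 · 0.6873 = 411.6 W/m².
I₅ = I₄ · cos²(60°) = 411.6 · 0.25 = 102.9 W/m².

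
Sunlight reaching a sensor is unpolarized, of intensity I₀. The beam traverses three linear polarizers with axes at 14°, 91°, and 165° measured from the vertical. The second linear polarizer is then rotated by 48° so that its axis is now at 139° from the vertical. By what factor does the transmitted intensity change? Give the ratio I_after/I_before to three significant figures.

I_new/I_old ≈ 69.1

Before rotation:
Unpolarized light through the first polarizer → I₁ = ½ I₀, now polarized at 14°.
I₂ = I₁ cos²(91° − 14°) = 0.5 I₀ · cos²(77°) = 0.0253 I₀.
I₃ = I₂ cos²(165° − 91°) = 0.0253 I₀ · cos²(74°) = 0.001922 I₀.
After rotation:
Unpolarized light through the first polarizer → I₁ = ½ I₀, now polarized at 14°.
Angle between axes 1 and 2: 55°. I₂ = 0.5 I₀ · cos²(55°) = 0.1645 I₀.
I₃ = I₂ cos²(165° − 139°) = 0.1645 I₀ · cos²(26°) = 0.1329 I₀.
Ratio = 0.1329 / 0.001922 = 69.13.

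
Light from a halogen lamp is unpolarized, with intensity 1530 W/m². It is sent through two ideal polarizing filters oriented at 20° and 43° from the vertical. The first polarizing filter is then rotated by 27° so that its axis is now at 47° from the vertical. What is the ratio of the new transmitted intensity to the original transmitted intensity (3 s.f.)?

I_new/I_old ≈ 1.17

Before rotation:
Unpolarized light through the first polarizer → I₁ = ½ I₀, now polarized at 20°.
I₂ = I₁ cos²(43° − 20°) = 0.5 I₀ · cos²(23°) = 0.4237 I₀.
After rotation:
Unpolarized light through the first polarizer → I₁ = ½ I₀, now polarized at 47°.
I₂ = I₁ cos²(43° − 47°) = 0.5 I₀ · cos²(4°) = 0.4976 I₀.
Ratio = 0.4976 / 0.4237 = 1.174.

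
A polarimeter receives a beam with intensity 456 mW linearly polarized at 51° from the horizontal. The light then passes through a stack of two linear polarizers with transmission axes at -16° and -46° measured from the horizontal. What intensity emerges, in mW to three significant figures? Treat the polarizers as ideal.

I₁ = 456 mW · cos²(67°) = 69.62 mW.
I₂ = I₁ · cos²(30°) = 69.62 · 0.75 = 52.21 mW.

I ≈ 52.2 mW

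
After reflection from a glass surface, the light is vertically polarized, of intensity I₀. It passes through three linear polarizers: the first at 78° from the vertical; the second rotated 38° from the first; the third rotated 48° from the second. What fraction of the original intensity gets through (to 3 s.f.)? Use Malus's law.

≈ 0.0120 I₀

By Malus's law, I₁ = I₀ cos²(78° − 0°) = I₀ cos²(78°) = 0.04323 I₀.
I₂ = I₁ cos²(38°) = 0.04323 · 0.621 I₀ = 0.02684 I₀.
I₃ = I₂ cos²(48°) = 0.02684 · 0.4477 I₀ = 0.01202 I₀.
Transmitted fraction = 0.01202.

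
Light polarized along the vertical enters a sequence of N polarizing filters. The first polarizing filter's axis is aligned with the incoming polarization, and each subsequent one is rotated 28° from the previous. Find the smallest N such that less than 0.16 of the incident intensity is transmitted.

First polarizer is aligned with the polarization: full transmission.
Each further stage multiplies by cos²(28°) = 0.7796.
After N polarizers: T = 0.7796^(N−1). Require T < 0.16 ⇒ N−1 > ln(0.16)/ln(0.7796) = 7.36, so N−1 ≥ 8 and N = 9.
Check: N=9 gives T = 0.1364 < 0.16; N=8 gives T = 0.175.

N = 9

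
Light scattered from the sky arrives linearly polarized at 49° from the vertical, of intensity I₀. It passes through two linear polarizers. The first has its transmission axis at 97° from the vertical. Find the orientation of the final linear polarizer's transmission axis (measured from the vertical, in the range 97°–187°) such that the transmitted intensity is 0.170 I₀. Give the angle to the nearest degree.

θ ≈ 149°

I₁ = I₀ cos²(97° − 49°) = I₀ cos²(48°) = 0.4477 I₀.
Need I₂/I₀ = 0.17, so cos²(θ − 97°) = 0.17 / 0.4477 = 0.3797.
θ − 97° = arccos(√0.3797) = 52.0°, giving θ ≈ 97 + 52.0 = 149.0°.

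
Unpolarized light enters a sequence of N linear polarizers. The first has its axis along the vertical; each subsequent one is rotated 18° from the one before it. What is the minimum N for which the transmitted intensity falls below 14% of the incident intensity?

N = 14

First polarizer halves the unpolarized light: factor 1/2.
Each further stage multiplies by cos²(18°) = 0.9045.
After N polarizers: T = 0.5·0.9045^(N−1). Require T < 0.14 ⇒ N−1 > ln(0.14/0.5)/ln(0.9045) = 12.68, so N−1 ≥ 13 and N = 14.
Check: N=14 gives T = 0.1356 < 0.14; N=13 gives T = 0.1499.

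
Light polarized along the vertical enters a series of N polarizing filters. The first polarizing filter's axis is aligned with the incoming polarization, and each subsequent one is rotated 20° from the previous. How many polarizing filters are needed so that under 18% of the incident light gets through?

N = 15

First polarizer is aligned with the polarization: full transmission.
Each further stage multiplies by cos²(20°) = 0.883.
After N polarizers: T = 0.883^(N−1). Require T < 0.18 ⇒ N−1 > ln(0.18)/ln(0.883) = 13.78, so N−1 ≥ 14 and N = 15.
Check: N=15 gives T = 0.1752 < 0.18; N=14 gives T = 0.1984.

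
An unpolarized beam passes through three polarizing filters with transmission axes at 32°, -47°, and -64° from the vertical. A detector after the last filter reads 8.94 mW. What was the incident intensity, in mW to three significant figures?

Unpolarized light through the first polarizer → I₁ = ½ I₀, now polarized at 32°.
I₂ = I₁ cos²(-47° − 32°) = 0.5 I₀ · cos²(79°) = 0.0182 I₀.
I₃ = I₂ cos²(-64° + 47°) = 0.0182 I₀ · cos²(17°) = 0.01665 I₀.
So 8.94 mW = 0.01665 I₀, giving I₀ = 8.94/0.01665 = 537 mW.

I₀ ≈ 537 mW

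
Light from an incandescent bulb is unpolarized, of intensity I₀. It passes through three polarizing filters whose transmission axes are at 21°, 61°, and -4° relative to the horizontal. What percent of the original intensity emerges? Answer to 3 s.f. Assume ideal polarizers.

Unpolarized light through the first polarizer → I₁ = ½ I₀, now polarized at 21°.
I₂ = I₁ cos²(61° − 21°) = 0.5 I₀ · cos²(40°) = 0.2934 I₀.
I₃ = I₂ cos²(-4° − 61°) = 0.2934 I₀ · cos²(65°) = 0.05241 I₀.
That is 5.241% of the incident intensity.

≈ 5.24%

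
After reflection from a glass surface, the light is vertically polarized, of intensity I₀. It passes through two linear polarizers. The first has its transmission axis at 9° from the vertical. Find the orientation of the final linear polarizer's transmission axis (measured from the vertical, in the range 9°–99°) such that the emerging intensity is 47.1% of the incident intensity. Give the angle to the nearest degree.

θ ≈ 55°

By Malus's law, I₁ = I₀ cos²(9° − 0°) = I₀ cos²(9°) = 0.9755 I₀.
Need I₂/I₀ = 0.471, so cos²(θ − 9°) = 0.471 / 0.9755 = 0.4828.
θ − 9° = arccos(√0.4828) = 46.0°, giving θ ≈ 9 + 46.0 = 55.0°.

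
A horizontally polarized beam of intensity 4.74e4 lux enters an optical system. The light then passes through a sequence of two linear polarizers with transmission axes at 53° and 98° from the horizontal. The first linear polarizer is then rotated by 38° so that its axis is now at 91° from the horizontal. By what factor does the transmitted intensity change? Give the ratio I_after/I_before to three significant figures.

Before rotation:
I₁ = I₀ cos²(53° − 0°) = I₀ cos²(53°) = 0.3622 I₀.
I₂ = I₁ cos²(98° − 53°) = 0.3622 I₀ · cos²(45°) = 0.1811 I₀.
After rotation:
I₁ = I₀ cos²(91° − 0°) = I₀ cos²(89°) = 0.0003046 I₀.
I₂ = I₁ cos²(98° − 91°) = 0.0003046 I₀ · cos²(7°) = 0.0003001 I₀.
Ratio = 0.0003001 / 0.1811 = 0.001657.

I_new/I_old ≈ 0.00166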